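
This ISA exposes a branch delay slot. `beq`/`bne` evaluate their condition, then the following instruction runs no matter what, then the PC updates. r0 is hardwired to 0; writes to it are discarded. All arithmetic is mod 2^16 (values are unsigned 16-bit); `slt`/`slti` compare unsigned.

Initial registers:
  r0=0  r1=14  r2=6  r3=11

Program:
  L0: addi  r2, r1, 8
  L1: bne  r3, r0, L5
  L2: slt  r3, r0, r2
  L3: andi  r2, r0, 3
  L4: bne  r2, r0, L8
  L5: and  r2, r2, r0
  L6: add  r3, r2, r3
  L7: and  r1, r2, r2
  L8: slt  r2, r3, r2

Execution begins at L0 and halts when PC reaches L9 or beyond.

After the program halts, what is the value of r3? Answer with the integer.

  step pc=0: addi  r2, r1, 8  regs=(0,14,22,11)
  step pc=1: bne  r3, r0, L5  cond=T  regs=(0,14,22,11)
  step pc=2: slt  r3, r0, r2  regs=(0,14,22,1)
  step pc=5: and  r2, r2, r0  regs=(0,14,0,1)
  step pc=6: add  r3, r2, r3  regs=(0,14,0,1)
  step pc=7: and  r1, r2, r2  regs=(0,0,0,1)
  step pc=8: slt  r2, r3, r2  regs=(0,0,0,1)

1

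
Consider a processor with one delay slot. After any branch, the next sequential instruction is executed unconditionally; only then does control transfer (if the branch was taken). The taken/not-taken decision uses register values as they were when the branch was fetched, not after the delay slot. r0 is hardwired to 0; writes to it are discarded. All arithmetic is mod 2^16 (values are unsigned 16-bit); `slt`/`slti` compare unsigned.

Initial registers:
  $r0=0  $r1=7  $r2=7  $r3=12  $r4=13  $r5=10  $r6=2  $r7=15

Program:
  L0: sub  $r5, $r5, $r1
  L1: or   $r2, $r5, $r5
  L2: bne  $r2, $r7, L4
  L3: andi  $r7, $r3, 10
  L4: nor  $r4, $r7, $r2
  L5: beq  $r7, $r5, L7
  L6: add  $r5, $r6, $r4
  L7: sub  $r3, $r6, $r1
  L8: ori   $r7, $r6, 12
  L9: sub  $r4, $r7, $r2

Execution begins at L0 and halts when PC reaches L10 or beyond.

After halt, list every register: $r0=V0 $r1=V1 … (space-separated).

[0] sub  $r5, $r5, $r1  →  {$r0:0, $r1:7, $r2:7, $r3:12, $r4:13, $r5:3, $r6:2, $r7:15}
[1] or   $r2, $r5, $r5  →  {$r0:0, $r1:7, $r2:3, $r3:12, $r4:13, $r5:3, $r6:2, $r7:15}
[2] bne  $r2, $r7, L4  →  {$r0:0, $r1:7, $r2:3, $r3:12, $r4:13, $r5:3, $r6:2, $r7:15}  ⟨branch taken⟩
[3] andi  $r7, $r3, 10  →  {$r0:0, $r1:7, $r2:3, $r3:12, $r4:13, $r5:3, $r6:2, $r7:8}
[4] nor  $r4, $r7, $r2  →  {$r0:0, $r1:7, $r2:3, $r3:12, $r4:65524, $r5:3, $r6:2, $r7:8}
[5] beq  $r7, $r5, L7  →  {$r0:0, $r1:7, $r2:3, $r3:12, $r4:65524, $r5:3, $r6:2, $r7:8}  ⟨branch fallthrough⟩
[6] add  $r5, $r6, $r4  →  {$r0:0, $r1:7, $r2:3, $r3:12, $r4:65524, $r5:65526, $r6:2, $r7:8}
[7] sub  $r3, $r6, $r1  →  {$r0:0, $r1:7, $r2:3, $r3:65531, $r4:65524, $r5:65526, $r6:2, $r7:8}
[8] ori   $r7, $r6, 12  →  {$r0:0, $r1:7, $r2:3, $r3:65531, $r4:65524, $r5:65526, $r6:2, $r7:14}
[9] sub  $r4, $r7, $r2  →  {$r0:0, $r1:7, $r2:3, $r3:65531, $r4:11, $r5:65526, $r6:2, $r7:14}

$r0=0 $r1=7 $r2=3 $r3=65531 $r4=11 $r5=65526 $r6=2 $r7=14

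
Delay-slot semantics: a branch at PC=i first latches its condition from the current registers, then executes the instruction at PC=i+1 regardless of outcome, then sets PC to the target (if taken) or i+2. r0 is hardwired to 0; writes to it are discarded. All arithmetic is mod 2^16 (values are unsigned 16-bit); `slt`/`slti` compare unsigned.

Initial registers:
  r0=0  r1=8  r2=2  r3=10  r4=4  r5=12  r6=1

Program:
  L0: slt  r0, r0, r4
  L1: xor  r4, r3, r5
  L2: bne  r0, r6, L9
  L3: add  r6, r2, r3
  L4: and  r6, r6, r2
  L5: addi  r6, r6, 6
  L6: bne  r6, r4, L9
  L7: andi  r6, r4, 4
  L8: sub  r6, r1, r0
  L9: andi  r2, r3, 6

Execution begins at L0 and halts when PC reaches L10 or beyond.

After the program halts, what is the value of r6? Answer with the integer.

#0 slt  r0, r0, r4 ; 0/8/2/10/4/12/1
#1 xor  r4, r3, r5 ; 0/8/2/10/6/12/1
#2 bne  r0, r6, L9 ; 0/8/2/10/6/12/1 ; →target
#3 add  r6, r2, r3 ; 0/8/2/10/6/12/12
#9 andi  r2, r3, 6 ; 0/8/2/10/6/12/12

12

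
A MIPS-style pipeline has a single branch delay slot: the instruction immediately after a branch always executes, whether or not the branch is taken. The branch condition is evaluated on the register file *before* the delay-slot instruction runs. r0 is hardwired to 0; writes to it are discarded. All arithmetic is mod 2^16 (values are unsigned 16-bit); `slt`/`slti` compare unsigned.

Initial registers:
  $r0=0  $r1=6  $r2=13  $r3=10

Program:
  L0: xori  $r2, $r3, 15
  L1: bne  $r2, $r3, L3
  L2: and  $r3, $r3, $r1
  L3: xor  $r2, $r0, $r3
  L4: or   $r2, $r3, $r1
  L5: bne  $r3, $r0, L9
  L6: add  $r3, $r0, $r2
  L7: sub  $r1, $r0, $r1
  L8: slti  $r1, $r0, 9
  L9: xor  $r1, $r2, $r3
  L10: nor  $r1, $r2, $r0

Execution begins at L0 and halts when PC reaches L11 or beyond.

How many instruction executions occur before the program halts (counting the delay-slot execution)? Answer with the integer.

PC=0  xori  $r2, $r3, 15     | $r0=0 $r1=6 $r2=5 $r3=10
PC=1  bne  $r2, $r3, L3      | $r0=0 $r1=6 $r2=5 $r3=10  [TAKEN]
PC=2  and  $r3, $r3, $r1     | $r0=0 $r1=6 $r2=5 $r3=2
PC=3  xor  $r2, $r0, $r3     | $r0=0 $r1=6 $r2=2 $r3=2
PC=4  or   $r2, $r3, $r1     | $r0=0 $r1=6 $r2=6 $r3=2
PC=5  bne  $r3, $r0, L9      | $r0=0 $r1=6 $r2=6 $r3=2  [TAKEN]
PC=6  add  $r3, $r0, $r2     | $r0=0 $r1=6 $r2=6 $r3=6
PC=9  xor  $r1, $r2, $r3     | $r0=0 $r1=0 $r2=6 $r3=6
PC=10 nor  $r1, $r2, $r0     | $r0=0 $r1=65529 $r2=6 $r3=6

9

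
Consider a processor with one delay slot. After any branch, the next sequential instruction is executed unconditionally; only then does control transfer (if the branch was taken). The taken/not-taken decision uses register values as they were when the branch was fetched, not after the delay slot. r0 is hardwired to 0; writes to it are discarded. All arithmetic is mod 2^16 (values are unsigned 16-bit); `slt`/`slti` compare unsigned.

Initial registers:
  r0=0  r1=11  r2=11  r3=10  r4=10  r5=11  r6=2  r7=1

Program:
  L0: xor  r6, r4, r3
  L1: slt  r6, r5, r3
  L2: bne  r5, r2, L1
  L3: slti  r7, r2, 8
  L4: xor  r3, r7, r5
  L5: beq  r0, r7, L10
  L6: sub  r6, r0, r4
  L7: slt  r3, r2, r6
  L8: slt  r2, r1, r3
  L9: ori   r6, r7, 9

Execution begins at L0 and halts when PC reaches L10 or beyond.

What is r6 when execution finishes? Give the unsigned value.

65526

[0] xor  r6, r4, r3  →  {r0:0, r1:11, r2:11, r3:10, r4:10, r5:11, r6:0, r7:1}
[1] slt  r6, r5, r3  →  {r0:0, r1:11, r2:11, r3:10, r4:10, r5:11, r6:0, r7:1}
[2] bne  r5, r2, L1  →  {r0:0, r1:11, r2:11, r3:10, r4:10, r5:11, r6:0, r7:1}  ⟨branch fallthrough⟩
[3] slti  r7, r2, 8  →  {r0:0, r1:11, r2:11, r3:10, r4:10, r5:11, r6:0, r7:0}
[4] xor  r3, r7, r5  →  {r0:0, r1:11, r2:11, r3:11, r4:10, r5:11, r6:0, r7:0}
[5] beq  r0, r7, L10  →  {r0:0, r1:11, r2:11, r3:11, r4:10, r5:11, r6:0, r7:0}  ⟨branch taken⟩
[6] sub  r6, r0, r4  →  {r0:0, r1:11, r2:11, r3:11, r4:10, r5:11, r6:65526, r7:0}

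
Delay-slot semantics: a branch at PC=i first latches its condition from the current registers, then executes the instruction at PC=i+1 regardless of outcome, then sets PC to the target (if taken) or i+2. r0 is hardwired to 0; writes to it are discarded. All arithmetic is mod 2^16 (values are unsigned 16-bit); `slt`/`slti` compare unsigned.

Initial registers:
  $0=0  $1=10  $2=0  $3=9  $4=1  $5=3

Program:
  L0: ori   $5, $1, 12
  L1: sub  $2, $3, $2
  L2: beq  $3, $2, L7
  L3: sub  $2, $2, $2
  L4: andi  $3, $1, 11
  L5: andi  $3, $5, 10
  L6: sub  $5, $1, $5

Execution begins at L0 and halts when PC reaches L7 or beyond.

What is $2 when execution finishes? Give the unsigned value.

0

PC=0  ori   $5, $1, 12       | $0=0 $1=10 $2=0 $3=9 $4=1 $5=14
PC=1  sub  $2, $3, $2        | $0=0 $1=10 $2=9 $3=9 $4=1 $5=14
PC=2  beq  $3, $2, L7        | $0=0 $1=10 $2=9 $3=9 $4=1 $5=14  [TAKEN]
PC=3  sub  $2, $2, $2        | $0=0 $1=10 $2=0 $3=9 $4=1 $5=14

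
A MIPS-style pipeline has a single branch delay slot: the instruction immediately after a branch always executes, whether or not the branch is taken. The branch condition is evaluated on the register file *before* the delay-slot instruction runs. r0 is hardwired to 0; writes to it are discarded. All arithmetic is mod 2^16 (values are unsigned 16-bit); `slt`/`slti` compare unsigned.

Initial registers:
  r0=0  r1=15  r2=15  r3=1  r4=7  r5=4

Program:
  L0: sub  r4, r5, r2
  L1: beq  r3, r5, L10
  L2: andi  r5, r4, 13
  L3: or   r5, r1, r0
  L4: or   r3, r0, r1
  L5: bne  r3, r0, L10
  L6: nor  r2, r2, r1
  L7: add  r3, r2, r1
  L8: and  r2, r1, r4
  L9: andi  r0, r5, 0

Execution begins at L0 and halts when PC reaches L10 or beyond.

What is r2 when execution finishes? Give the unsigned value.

PC=0  sub  r4, r5, r2        | r0=0 r1=15 r2=15 r3=1 r4=65525 r5=4
PC=1  beq  r3, r5, L10       | r0=0 r1=15 r2=15 r3=1 r4=65525 r5=4  [not taken]
PC=2  andi  r5, r4, 13       | r0=0 r1=15 r2=15 r3=1 r4=65525 r5=5
PC=3  or   r5, r1, r0        | r0=0 r1=15 r2=15 r3=1 r4=65525 r5=15
PC=4  or   r3, r0, r1        | r0=0 r1=15 r2=15 r3=15 r4=65525 r5=15
PC=5  bne  r3, r0, L10       | r0=0 r1=15 r2=15 r3=15 r4=65525 r5=15  [TAKEN]
PC=6  nor  r2, r2, r1        | r0=0 r1=15 r2=65520 r3=15 r4=65525 r5=15

65520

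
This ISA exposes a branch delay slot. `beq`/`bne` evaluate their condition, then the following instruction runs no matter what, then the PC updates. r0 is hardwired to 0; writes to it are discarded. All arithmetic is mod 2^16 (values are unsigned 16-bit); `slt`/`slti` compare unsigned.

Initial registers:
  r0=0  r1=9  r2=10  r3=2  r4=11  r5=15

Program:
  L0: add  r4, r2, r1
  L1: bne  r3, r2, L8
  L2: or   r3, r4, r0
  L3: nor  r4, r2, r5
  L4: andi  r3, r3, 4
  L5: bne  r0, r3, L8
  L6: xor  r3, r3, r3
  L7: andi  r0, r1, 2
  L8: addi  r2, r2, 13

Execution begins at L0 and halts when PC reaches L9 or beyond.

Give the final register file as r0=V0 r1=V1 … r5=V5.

  step pc=0: add  r4, r2, r1  regs=(0,9,10,2,19,15)
  step pc=1: bne  r3, r2, L8  cond=T  regs=(0,9,10,2,19,15)
  step pc=2: or   r3, r4, r0  regs=(0,9,10,19,19,15)
  step pc=8: addi  r2, r2, 13  regs=(0,9,23,19,19,15)

r0=0 r1=9 r2=23 r3=19 r4=19 r5=15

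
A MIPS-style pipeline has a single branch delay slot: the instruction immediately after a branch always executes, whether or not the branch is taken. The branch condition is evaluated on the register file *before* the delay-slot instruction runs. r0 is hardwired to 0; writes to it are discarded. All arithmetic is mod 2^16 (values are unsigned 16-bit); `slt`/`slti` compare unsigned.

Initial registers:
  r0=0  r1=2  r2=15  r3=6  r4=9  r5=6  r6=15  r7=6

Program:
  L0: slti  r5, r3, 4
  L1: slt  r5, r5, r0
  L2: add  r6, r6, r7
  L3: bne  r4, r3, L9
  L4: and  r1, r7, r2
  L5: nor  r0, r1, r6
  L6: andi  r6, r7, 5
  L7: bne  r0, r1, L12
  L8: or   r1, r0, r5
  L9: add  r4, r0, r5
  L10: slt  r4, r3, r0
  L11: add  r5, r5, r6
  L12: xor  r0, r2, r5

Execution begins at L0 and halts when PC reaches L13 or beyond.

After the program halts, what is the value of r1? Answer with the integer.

[0] slti  r5, r3, 4  →  {r0:0, r1:2, r2:15, r3:6, r4:9, r5:0, r6:15, r7:6}
[1] slt  r5, r5, r0  →  {r0:0, r1:2, r2:15, r3:6, r4:9, r5:0, r6:15, r7:6}
[2] add  r6, r6, r7  →  {r0:0, r1:2, r2:15, r3:6, r4:9, r5:0, r6:21, r7:6}
[3] bne  r4, r3, L9  →  {r0:0, r1:2, r2:15, r3:6, r4:9, r5:0, r6:21, r7:6}  ⟨branch taken⟩
[4] and  r1, r7, r2  →  {r0:0, r1:6, r2:15, r3:6, r4:9, r5:0, r6:21, r7:6}
[9] add  r4, r0, r5  →  {r0:0, r1:6, r2:15, r3:6, r4:0, r5:0, r6:21, r7:6}
[10] slt  r4, r3, r0  →  {r0:0, r1:6, r2:15, r3:6, r4:0, r5:0, r6:21, r7:6}
[11] add  r5, r5, r6  →  {r0:0, r1:6, r2:15, r3:6, r4:0, r5:21, r6:21, r7:6}
[12] xor  r0, r2, r5  →  {r0:0, r1:6, r2:15, r3:6, r4:0, r5:21, r6:21, r7:6}

6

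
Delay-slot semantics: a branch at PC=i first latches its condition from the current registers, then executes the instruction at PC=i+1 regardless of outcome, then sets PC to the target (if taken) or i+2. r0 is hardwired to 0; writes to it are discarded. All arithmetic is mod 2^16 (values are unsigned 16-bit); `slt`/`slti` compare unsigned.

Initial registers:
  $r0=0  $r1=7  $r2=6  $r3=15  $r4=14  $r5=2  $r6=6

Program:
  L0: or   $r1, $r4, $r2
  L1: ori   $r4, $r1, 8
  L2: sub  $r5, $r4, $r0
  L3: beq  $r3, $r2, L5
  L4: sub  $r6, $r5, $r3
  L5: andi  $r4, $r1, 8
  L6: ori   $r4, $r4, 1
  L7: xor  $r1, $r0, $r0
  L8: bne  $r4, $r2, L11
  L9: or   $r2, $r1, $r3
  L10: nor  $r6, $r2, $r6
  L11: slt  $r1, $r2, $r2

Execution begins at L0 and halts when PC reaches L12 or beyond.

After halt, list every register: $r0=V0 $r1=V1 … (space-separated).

#0 or   $r1, $r4, $r2 ; 0/14/6/15/14/2/6
#1 ori   $r4, $r1, 8 ; 0/14/6/15/14/2/6
#2 sub  $r5, $r4, $r0 ; 0/14/6/15/14/14/6
#3 beq  $r3, $r2, L5 ; 0/14/6/15/14/14/6 ; →fallthru
#4 sub  $r6, $r5, $r3 ; 0/14/6/15/14/14/65535
#5 andi  $r4, $r1, 8 ; 0/14/6/15/8/14/65535
#6 ori   $r4, $r4, 1 ; 0/14/6/15/9/14/65535
#7 xor  $r1, $r0, $r0 ; 0/0/6/15/9/14/65535
#8 bne  $r4, $r2, L11 ; 0/0/6/15/9/14/65535 ; →target
#9 or   $r2, $r1, $r3 ; 0/0/15/15/9/14/65535
#11 slt  $r1, $r2, $r2 ; 0/0/15/15/9/14/65535

$r0=0 $r1=0 $r2=15 $r3=15 $r4=9 $r5=14 $r6=65535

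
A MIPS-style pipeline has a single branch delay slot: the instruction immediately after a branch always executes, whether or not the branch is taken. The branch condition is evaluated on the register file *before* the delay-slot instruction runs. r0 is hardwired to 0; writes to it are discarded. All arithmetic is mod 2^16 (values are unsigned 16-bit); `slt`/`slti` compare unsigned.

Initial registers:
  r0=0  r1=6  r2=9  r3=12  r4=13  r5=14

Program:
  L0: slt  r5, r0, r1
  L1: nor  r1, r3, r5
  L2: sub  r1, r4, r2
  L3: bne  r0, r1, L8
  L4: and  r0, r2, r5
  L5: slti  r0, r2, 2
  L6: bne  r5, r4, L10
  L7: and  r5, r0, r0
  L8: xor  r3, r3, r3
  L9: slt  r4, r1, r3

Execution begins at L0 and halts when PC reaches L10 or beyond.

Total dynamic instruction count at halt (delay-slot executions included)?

[0] slt  r5, r0, r1  →  {r0:0, r1:6, r2:9, r3:12, r4:13, r5:1}
[1] nor  r1, r3, r5  →  {r0:0, r1:65522, r2:9, r3:12, r4:13, r5:1}
[2] sub  r1, r4, r2  →  {r0:0, r1:4, r2:9, r3:12, r4:13, r5:1}
[3] bne  r0, r1, L8  →  {r0:0, r1:4, r2:9, r3:12, r4:13, r5:1}  ⟨branch taken⟩
[4] and  r0, r2, r5  →  {r0:0, r1:4, r2:9, r3:12, r4:13, r5:1}
[8] xor  r3, r3, r3  →  {r0:0, r1:4, r2:9, r3:0, r4:13, r5:1}
[9] slt  r4, r1, r3  →  {r0:0, r1:4, r2:9, r3:0, r4:0, r5:1}

7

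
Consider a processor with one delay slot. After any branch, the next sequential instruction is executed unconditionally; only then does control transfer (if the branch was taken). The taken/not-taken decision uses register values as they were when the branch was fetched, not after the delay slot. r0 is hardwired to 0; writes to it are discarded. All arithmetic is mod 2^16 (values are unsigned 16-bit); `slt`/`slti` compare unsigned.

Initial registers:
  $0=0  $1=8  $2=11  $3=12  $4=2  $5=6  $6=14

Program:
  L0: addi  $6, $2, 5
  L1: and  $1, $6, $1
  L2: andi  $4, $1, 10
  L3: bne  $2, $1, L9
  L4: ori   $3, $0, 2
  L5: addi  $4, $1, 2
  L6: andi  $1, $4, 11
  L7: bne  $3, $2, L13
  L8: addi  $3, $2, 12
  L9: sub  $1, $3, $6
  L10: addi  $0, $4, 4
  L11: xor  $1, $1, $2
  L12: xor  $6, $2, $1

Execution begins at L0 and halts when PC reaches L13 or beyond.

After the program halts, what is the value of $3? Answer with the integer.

  step pc=0: addi  $6, $2, 5  regs=(0,8,11,12,2,6,16)
  step pc=1: and  $1, $6, $1  regs=(0,0,11,12,2,6,16)
  step pc=2: andi  $4, $1, 10  regs=(0,0,11,12,0,6,16)
  step pc=3: bne  $2, $1, L9  cond=T  regs=(0,0,11,12,0,6,16)
  step pc=4: ori   $3, $0, 2  regs=(0,0,11,2,0,6,16)
  step pc=9: sub  $1, $3, $6  regs=(0,65522,11,2,0,6,16)
  step pc=10: addi  $0, $4, 4  regs=(0,65522,11,2,0,6,16)
  step pc=11: xor  $1, $1, $2  regs=(0,65529,11,2,0,6,16)
  step pc=12: xor  $6, $2, $1  regs=(0,65529,11,2,0,6,65522)

2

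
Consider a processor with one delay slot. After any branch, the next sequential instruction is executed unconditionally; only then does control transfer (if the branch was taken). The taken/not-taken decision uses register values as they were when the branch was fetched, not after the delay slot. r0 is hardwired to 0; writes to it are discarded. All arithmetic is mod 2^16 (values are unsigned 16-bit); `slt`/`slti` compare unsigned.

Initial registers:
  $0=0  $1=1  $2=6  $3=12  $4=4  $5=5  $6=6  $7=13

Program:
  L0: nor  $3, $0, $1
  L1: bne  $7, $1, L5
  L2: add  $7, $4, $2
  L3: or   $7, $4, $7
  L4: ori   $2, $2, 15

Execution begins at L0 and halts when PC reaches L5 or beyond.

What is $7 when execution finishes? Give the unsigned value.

10

  step pc=0: nor  $3, $0, $1  regs=(0,1,6,65534,4,5,6,13)
  step pc=1: bne  $7, $1, L5  cond=T  regs=(0,1,6,65534,4,5,6,13)
  step pc=2: add  $7, $4, $2  regs=(0,1,6,65534,4,5,6,10)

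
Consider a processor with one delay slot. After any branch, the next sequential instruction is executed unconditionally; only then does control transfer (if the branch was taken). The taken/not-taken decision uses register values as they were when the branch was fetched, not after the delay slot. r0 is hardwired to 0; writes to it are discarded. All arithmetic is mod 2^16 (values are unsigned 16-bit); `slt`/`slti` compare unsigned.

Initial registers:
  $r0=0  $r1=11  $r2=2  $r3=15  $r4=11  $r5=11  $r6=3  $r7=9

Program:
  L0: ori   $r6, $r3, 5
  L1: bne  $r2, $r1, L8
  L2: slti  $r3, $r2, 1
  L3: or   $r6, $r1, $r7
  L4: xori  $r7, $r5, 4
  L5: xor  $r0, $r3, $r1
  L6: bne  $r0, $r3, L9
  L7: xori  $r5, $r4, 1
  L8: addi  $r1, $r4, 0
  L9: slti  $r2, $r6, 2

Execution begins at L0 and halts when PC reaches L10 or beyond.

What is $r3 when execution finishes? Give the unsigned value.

PC=0  ori   $r6, $r3, 5      | $r0=0 $r1=11 $r2=2 $r3=15 $r4=11 $r5=11 $r6=15 $r7=9
PC=1  bne  $r2, $r1, L8      | $r0=0 $r1=11 $r2=2 $r3=15 $r4=11 $r5=11 $r6=15 $r7=9  [TAKEN]
PC=2  slti  $r3, $r2, 1      | $r0=0 $r1=11 $r2=2 $r3=0 $r4=11 $r5=11 $r6=15 $r7=9
PC=8  addi  $r1, $r4, 0      | $r0=0 $r1=11 $r2=2 $r3=0 $r4=11 $r5=11 $r6=15 $r7=9
PC=9  slti  $r2, $r6, 2      | $r0=0 $r1=11 $r2=0 $r3=0 $r4=11 $r5=11 $r6=15 $r7=9

0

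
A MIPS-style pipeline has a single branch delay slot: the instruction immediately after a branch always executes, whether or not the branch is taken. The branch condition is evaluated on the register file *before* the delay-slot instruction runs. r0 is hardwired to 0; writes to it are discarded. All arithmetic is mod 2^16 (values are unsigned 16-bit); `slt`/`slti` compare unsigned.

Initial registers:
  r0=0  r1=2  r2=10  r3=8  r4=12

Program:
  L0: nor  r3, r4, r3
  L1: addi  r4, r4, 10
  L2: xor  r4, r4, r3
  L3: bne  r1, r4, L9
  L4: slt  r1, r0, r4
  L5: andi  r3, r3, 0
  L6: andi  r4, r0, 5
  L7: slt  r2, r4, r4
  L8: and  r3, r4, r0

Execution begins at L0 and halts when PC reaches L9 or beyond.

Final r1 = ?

#0 nor  r3, r4, r3 ; 0/2/10/65523/12
#1 addi  r4, r4, 10 ; 0/2/10/65523/22
#2 xor  r4, r4, r3 ; 0/2/10/65523/65509
#3 bne  r1, r4, L9 ; 0/2/10/65523/65509 ; →target
#4 slt  r1, r0, r4 ; 0/1/10/65523/65509

1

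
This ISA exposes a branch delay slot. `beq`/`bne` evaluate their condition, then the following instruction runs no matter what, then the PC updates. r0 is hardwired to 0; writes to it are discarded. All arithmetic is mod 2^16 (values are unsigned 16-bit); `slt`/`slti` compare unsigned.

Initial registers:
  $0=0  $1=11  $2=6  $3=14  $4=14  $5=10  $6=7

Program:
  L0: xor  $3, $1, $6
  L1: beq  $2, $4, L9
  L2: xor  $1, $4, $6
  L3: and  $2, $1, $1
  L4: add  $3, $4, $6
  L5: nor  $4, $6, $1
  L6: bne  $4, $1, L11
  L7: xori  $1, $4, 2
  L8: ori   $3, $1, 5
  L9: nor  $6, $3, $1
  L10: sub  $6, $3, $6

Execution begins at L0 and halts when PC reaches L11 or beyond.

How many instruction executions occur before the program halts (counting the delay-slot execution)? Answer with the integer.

8

#0 xor  $3, $1, $6 ; 0/11/6/12/14/10/7
#1 beq  $2, $4, L9 ; 0/11/6/12/14/10/7 ; →fallthru
#2 xor  $1, $4, $6 ; 0/9/6/12/14/10/7
#3 and  $2, $1, $1 ; 0/9/9/12/14/10/7
#4 add  $3, $4, $6 ; 0/9/9/21/14/10/7
#5 nor  $4, $6, $1 ; 0/9/9/21/65520/10/7
#6 bne  $4, $1, L11 ; 0/9/9/21/65520/10/7 ; →target
#7 xori  $1, $4, 2 ; 0/65522/9/21/65520/10/7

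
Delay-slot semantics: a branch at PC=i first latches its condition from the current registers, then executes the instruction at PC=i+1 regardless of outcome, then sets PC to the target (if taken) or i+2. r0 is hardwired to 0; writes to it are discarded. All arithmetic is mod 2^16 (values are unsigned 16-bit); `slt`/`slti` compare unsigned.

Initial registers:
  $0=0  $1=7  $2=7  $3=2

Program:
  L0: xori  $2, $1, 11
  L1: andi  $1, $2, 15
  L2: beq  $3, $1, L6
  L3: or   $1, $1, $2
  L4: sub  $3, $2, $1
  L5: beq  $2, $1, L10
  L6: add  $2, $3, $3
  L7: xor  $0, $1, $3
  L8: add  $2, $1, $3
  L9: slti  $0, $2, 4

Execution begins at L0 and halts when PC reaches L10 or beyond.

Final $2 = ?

#0 xori  $2, $1, 11 ; 0/7/12/2
#1 andi  $1, $2, 15 ; 0/12/12/2
#2 beq  $3, $1, L6 ; 0/12/12/2 ; →fallthru
#3 or   $1, $1, $2 ; 0/12/12/2
#4 sub  $3, $2, $1 ; 0/12/12/0
#5 beq  $2, $1, L10 ; 0/12/12/0 ; →target
#6 add  $2, $3, $3 ; 0/12/0/0

0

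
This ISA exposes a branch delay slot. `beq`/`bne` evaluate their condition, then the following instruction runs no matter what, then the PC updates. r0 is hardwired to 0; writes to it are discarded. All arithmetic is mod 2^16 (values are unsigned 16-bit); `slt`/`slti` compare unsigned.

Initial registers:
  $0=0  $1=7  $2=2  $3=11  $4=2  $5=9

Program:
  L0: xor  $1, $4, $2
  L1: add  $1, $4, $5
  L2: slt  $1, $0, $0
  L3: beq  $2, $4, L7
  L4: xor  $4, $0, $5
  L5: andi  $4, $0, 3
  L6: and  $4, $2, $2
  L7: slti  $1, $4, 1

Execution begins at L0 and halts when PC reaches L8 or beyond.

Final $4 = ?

[0] xor  $1, $4, $2  →  {$0:0, $1:0, $2:2, $3:11, $4:2, $5:9}
[1] add  $1, $4, $5  →  {$0:0, $1:11, $2:2, $3:11, $4:2, $5:9}
[2] slt  $1, $0, $0  →  {$0:0, $1:0, $2:2, $3:11, $4:2, $5:9}
[3] beq  $2, $4, L7  →  {$0:0, $1:0, $2:2, $3:11, $4:2, $5:9}  ⟨branch taken⟩
[4] xor  $4, $0, $5  →  {$0:0, $1:0, $2:2, $3:11, $4:9, $5:9}
[7] slti  $1, $4, 1  →  {$0:0, $1:0, $2:2, $3:11, $4:9, $5:9}

9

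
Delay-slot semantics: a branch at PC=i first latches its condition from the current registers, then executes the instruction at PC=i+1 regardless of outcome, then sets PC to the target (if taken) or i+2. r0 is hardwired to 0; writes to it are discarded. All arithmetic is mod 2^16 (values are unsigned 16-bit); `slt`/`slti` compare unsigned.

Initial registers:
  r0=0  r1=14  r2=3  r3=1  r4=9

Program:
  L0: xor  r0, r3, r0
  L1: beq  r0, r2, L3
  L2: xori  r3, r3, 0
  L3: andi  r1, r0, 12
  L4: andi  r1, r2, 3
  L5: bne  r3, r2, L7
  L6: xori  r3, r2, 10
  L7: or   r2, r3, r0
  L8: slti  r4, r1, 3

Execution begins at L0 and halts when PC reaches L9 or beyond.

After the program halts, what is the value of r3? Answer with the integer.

9

[0] xor  r0, r3, r0  →  {r0:0, r1:14, r2:3, r3:1, r4:9}
[1] beq  r0, r2, L3  →  {r0:0, r1:14, r2:3, r3:1, r4:9}  ⟨branch fallthrough⟩
[2] xori  r3, r3, 0  →  {r0:0, r1:14, r2:3, r3:1, r4:9}
[3] andi  r1, r0, 12  →  {r0:0, r1:0, r2:3, r3:1, r4:9}
[4] andi  r1, r2, 3  →  {r0:0, r1:3, r2:3, r3:1, r4:9}
[5] bne  r3, r2, L7  →  {r0:0, r1:3, r2:3, r3:1, r4:9}  ⟨branch taken⟩
[6] xori  r3, r2, 10  →  {r0:0, r1:3, r2:3, r3:9, r4:9}
[7] or   r2, r3, r0  →  {r0:0, r1:3, r2:9, r3:9, r4:9}
[8] slti  r4, r1, 3  →  {r0:0, r1:3, r2:9, r3:9, r4:0}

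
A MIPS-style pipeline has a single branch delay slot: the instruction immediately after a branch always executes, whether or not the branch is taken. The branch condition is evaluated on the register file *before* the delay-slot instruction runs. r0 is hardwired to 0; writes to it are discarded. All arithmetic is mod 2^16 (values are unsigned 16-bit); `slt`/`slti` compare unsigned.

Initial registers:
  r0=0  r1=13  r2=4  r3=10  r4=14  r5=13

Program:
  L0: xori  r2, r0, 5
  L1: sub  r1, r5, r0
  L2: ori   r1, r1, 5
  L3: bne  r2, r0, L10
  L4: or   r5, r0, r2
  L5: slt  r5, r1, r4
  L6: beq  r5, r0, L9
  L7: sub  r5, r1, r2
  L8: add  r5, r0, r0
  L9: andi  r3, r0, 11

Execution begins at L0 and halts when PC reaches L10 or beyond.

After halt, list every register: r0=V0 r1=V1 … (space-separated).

PC=0  xori  r2, r0, 5        | r0=0 r1=13 r2=5 r3=10 r4=14 r5=13
PC=1  sub  r1, r5, r0        | r0=0 r1=13 r2=5 r3=10 r4=14 r5=13
PC=2  ori   r1, r1, 5        | r0=0 r1=13 r2=5 r3=10 r4=14 r5=13
PC=3  bne  r2, r0, L10       | r0=0 r1=13 r2=5 r3=10 r4=14 r5=13  [TAKEN]
PC=4  or   r5, r0, r2        | r0=0 r1=13 r2=5 r3=10 r4=14 r5=5

r0=0 r1=13 r2=5 r3=10 r4=14 r5=5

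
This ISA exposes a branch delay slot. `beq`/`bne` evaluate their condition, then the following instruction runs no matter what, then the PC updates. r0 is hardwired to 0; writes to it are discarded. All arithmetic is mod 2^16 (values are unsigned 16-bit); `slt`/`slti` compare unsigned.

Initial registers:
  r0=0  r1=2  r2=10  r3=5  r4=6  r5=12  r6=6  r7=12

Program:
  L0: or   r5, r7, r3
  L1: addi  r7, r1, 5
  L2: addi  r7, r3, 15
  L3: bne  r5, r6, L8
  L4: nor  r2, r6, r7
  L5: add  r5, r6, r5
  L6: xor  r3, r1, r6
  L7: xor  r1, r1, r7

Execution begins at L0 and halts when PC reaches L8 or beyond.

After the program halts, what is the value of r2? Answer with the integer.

[0] or   r5, r7, r3  →  {r0:0, r1:2, r2:10, r3:5, r4:6, r5:13, r6:6, r7:12}
[1] addi  r7, r1, 5  →  {r0:0, r1:2, r2:10, r3:5, r4:6, r5:13, r6:6, r7:7}
[2] addi  r7, r3, 15  →  {r0:0, r1:2, r2:10, r3:5, r4:6, r5:13, r6:6, r7:20}
[3] bne  r5, r6, L8  →  {r0:0, r1:2, r2:10, r3:5, r4:6, r5:13, r6:6, r7:20}  ⟨branch taken⟩
[4] nor  r2, r6, r7  →  {r0:0, r1:2, r2:65513, r3:5, r4:6, r5:13, r6:6, r7:20}

65513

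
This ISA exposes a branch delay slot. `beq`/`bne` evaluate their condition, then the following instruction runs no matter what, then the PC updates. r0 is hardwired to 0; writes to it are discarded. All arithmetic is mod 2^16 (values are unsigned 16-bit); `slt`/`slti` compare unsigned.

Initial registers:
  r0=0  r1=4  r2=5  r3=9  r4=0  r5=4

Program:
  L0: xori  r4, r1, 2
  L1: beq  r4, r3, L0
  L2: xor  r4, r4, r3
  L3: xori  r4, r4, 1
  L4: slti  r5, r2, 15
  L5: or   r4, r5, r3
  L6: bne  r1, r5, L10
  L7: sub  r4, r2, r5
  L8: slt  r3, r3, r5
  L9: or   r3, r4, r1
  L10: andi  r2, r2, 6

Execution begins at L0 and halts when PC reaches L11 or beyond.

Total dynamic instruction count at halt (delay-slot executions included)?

PC=0  xori  r4, r1, 2        | r0=0 r1=4 r2=5 r3=9 r4=6 r5=4
PC=1  beq  r4, r3, L0        | r0=0 r1=4 r2=5 r3=9 r4=6 r5=4  [not taken]
PC=2  xor  r4, r4, r3        | r0=0 r1=4 r2=5 r3=9 r4=15 r5=4
PC=3  xori  r4, r4, 1        | r0=0 r1=4 r2=5 r3=9 r4=14 r5=4
PC=4  slti  r5, r2, 15       | r0=0 r1=4 r2=5 r3=9 r4=14 r5=1
PC=5  or   r4, r5, r3        | r0=0 r1=4 r2=5 r3=9 r4=9 r5=1
PC=6  bne  r1, r5, L10       | r0=0 r1=4 r2=5 r3=9 r4=9 r5=1  [TAKEN]
PC=7  sub  r4, r2, r5        | r0=0 r1=4 r2=5 r3=9 r4=4 r5=1
PC=10 andi  r2, r2, 6        | r0=0 r1=4 r2=4 r3=9 r4=4 r5=1

9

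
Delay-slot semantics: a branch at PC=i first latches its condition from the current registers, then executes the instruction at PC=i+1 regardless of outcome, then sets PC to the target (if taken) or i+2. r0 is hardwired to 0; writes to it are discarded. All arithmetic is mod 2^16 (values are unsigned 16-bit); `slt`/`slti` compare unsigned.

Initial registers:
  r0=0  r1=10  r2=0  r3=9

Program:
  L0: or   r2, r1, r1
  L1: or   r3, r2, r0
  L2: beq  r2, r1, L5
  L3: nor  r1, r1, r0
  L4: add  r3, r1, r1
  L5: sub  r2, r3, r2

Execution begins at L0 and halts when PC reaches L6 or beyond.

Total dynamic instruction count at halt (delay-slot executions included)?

[0] or   r2, r1, r1  →  {r0:0, r1:10, r2:10, r3:9}
[1] or   r3, r2, r0  →  {r0:0, r1:10, r2:10, r3:10}
[2] beq  r2, r1, L5  →  {r0:0, r1:10, r2:10, r3:10}  ⟨branch taken⟩
[3] nor  r1, r1, r0  →  {r0:0, r1:65525, r2:10, r3:10}
[5] sub  r2, r3, r2  →  {r0:0, r1:65525, r2:0, r3:10}

5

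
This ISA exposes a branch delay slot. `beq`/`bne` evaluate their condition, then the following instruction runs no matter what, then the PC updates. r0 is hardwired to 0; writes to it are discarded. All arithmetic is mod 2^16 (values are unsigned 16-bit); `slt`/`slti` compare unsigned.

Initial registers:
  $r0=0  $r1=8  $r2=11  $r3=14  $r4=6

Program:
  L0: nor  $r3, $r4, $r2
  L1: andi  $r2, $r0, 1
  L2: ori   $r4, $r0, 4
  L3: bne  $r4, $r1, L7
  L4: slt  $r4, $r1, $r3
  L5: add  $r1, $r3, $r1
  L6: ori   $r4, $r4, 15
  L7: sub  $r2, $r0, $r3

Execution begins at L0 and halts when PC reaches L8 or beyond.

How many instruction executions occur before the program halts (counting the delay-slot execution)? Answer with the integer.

6

#0 nor  $r3, $r4, $r2 ; 0/8/11/65520/6
#1 andi  $r2, $r0, 1 ; 0/8/0/65520/6
#2 ori   $r4, $r0, 4 ; 0/8/0/65520/4
#3 bne  $r4, $r1, L7 ; 0/8/0/65520/4 ; →target
#4 slt  $r4, $r1, $r3 ; 0/8/0/65520/1
#7 sub  $r2, $r0, $r3 ; 0/8/16/65520/1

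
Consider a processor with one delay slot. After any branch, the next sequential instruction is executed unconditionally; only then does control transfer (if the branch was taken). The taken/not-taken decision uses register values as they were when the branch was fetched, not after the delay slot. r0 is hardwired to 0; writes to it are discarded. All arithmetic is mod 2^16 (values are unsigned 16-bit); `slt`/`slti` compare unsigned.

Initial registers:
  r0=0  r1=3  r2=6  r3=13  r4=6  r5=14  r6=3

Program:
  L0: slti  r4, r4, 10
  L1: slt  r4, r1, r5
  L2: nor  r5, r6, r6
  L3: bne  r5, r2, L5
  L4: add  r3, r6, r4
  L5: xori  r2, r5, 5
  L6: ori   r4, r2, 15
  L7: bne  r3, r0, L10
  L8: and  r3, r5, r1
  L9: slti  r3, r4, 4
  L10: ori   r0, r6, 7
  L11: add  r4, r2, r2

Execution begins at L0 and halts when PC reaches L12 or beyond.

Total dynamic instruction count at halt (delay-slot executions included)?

  step pc=0: slti  r4, r4, 10  regs=(0,3,6,13,1,14,3)
  step pc=1: slt  r4, r1, r5  regs=(0,3,6,13,1,14,3)
  step pc=2: nor  r5, r6, r6  regs=(0,3,6,13,1,65532,3)
  step pc=3: bne  r5, r2, L5  cond=T  regs=(0,3,6,13,1,65532,3)
  step pc=4: add  r3, r6, r4  regs=(0,3,6,4,1,65532,3)
  step pc=5: xori  r2, r5, 5  regs=(0,3,65529,4,1,65532,3)
  step pc=6: ori   r4, r2, 15  regs=(0,3,65529,4,65535,65532,3)
  step pc=7: bne  r3, r0, L10  cond=T  regs=(0,3,65529,4,65535,65532,3)
  step pc=8: and  r3, r5, r1  regs=(0,3,65529,0,65535,65532,3)
  step pc=10: ori   r0, r6, 7  regs=(0,3,65529,0,65535,65532,3)
  step pc=11: add  r4, r2, r2  regs=(0,3,65529,0,65522,65532,3)

11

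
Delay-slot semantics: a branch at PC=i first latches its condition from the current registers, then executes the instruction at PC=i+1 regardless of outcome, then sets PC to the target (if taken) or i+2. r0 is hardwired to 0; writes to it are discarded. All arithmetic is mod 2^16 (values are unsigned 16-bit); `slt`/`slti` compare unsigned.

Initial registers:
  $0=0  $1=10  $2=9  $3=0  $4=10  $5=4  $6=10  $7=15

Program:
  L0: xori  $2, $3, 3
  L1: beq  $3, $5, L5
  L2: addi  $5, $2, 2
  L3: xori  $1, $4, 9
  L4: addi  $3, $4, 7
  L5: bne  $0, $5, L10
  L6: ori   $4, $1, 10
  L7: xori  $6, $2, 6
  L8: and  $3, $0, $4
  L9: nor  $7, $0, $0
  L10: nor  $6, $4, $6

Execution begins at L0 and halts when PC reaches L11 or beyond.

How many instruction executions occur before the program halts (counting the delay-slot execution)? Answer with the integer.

[0] xori  $2, $3, 3  →  {$0:0, $1:10, $2:3, $3:0, $4:10, $5:4, $6:10, $7:15}
[1] beq  $3, $5, L5  →  {$0:0, $1:10, $2:3, $3:0, $4:10, $5:4, $6:10, $7:15}  ⟨branch fallthrough⟩
[2] addi  $5, $2, 2  →  {$0:0, $1:10, $2:3, $3:0, $4:10, $5:5, $6:10, $7:15}
[3] xori  $1, $4, 9  →  {$0:0, $1:3, $2:3, $3:0, $4:10, $5:5, $6:10, $7:15}
[4] addi  $3, $4, 7  →  {$0:0, $1:3, $2:3, $3:17, $4:10, $5:5, $6:10, $7:15}
[5] bne  $0, $5, L10  →  {$0:0, $1:3, $2:3, $3:17, $4:10, $5:5, $6:10, $7:15}  ⟨branch taken⟩
[6] ori   $4, $1, 10  →  {$0:0, $1:3, $2:3, $3:17, $4:11, $5:5, $6:10, $7:15}
[10] nor  $6, $4, $6  →  {$0:0, $1:3, $2:3, $3:17, $4:11, $5:5, $6:65524, $7:15}

8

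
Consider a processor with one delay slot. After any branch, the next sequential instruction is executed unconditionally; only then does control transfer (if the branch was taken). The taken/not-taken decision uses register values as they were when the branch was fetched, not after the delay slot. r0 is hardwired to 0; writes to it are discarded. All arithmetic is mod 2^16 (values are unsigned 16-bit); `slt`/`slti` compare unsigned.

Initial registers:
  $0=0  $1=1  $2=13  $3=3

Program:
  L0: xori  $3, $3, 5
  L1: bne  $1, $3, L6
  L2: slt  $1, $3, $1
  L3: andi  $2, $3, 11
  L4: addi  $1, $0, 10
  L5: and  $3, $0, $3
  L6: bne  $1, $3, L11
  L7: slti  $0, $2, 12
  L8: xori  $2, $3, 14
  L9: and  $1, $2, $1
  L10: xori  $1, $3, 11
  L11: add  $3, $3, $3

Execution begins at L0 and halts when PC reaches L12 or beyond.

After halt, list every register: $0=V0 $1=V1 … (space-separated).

$0=0 $1=0 $2=13 $3=12

[0] xori  $3, $3, 5  →  {$0:0, $1:1, $2:13, $3:6}
[1] bne  $1, $3, L6  →  {$0:0, $1:1, $2:13, $3:6}  ⟨branch taken⟩
[2] slt  $1, $3, $1  →  {$0:0, $1:0, $2:13, $3:6}
[6] bne  $1, $3, L11  →  {$0:0, $1:0, $2:13, $3:6}  ⟨branch taken⟩
[7] slti  $0, $2, 12  →  {$0:0, $1:0, $2:13, $3:6}
[11] add  $3, $3, $3  →  {$0:0, $1:0, $2:13, $3:12}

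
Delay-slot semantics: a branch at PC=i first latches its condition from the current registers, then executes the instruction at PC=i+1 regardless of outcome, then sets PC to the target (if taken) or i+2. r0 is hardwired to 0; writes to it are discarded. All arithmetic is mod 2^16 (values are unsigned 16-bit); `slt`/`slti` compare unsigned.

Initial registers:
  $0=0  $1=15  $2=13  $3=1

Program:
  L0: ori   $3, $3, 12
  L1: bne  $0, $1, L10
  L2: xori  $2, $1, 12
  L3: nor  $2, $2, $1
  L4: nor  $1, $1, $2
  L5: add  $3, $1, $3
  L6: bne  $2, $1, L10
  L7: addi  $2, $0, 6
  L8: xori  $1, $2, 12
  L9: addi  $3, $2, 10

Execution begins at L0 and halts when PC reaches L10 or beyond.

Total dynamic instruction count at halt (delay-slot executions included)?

#0 ori   $3, $3, 12 ; 0/15/13/13
#1 bne  $0, $1, L10 ; 0/15/13/13 ; →target
#2 xori  $2, $1, 12 ; 0/15/3/13

3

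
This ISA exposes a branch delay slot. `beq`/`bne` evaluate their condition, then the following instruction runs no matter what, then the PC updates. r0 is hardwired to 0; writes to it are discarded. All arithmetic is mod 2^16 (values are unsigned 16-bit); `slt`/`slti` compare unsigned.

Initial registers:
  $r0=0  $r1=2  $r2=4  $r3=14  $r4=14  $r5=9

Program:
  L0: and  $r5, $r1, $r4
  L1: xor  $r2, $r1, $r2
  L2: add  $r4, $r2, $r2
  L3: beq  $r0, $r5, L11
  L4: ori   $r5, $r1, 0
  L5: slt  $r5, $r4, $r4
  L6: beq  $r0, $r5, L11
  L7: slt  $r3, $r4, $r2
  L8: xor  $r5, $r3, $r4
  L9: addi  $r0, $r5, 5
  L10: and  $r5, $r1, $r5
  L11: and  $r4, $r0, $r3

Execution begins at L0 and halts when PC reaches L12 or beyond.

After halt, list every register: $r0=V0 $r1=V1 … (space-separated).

$r0=0 $r1=2 $r2=6 $r3=0 $r4=0 $r5=0

  step pc=0: and  $r5, $r1, $r4  regs=(0,2,4,14,14,2)
  step pc=1: xor  $r2, $r1, $r2  regs=(0,2,6,14,14,2)
  step pc=2: add  $r4, $r2, $r2  regs=(0,2,6,14,12,2)
  step pc=3: beq  $r0, $r5, L11  cond=F  regs=(0,2,6,14,12,2)
  step pc=4: ori   $r5, $r1, 0  regs=(0,2,6,14,12,2)
  step pc=5: slt  $r5, $r4, $r4  regs=(0,2,6,14,12,0)
  step pc=6: beq  $r0, $r5, L11  cond=T  regs=(0,2,6,14,12,0)
  step pc=7: slt  $r3, $r4, $r2  regs=(0,2,6,0,12,0)
  step pc=11: and  $r4, $r0, $r3  regs=(0,2,6,0,0,0)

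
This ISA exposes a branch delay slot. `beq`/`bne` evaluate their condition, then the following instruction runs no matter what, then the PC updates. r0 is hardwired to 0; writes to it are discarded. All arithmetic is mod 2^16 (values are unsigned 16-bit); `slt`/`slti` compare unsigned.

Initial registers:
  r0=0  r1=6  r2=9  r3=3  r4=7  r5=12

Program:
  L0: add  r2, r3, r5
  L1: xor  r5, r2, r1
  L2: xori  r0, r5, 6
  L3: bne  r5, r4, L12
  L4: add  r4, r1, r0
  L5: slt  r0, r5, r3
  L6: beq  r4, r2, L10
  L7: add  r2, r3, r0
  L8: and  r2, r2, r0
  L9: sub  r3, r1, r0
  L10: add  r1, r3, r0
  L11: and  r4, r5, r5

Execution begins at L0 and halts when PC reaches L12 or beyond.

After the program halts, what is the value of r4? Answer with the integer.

6

#0 add  r2, r3, r5 ; 0/6/15/3/7/12
#1 xor  r5, r2, r1 ; 0/6/15/3/7/9
#2 xori  r0, r5, 6 ; 0/6/15/3/7/9
#3 bne  r5, r4, L12 ; 0/6/15/3/7/9 ; →target
#4 add  r4, r1, r0 ; 0/6/15/3/6/9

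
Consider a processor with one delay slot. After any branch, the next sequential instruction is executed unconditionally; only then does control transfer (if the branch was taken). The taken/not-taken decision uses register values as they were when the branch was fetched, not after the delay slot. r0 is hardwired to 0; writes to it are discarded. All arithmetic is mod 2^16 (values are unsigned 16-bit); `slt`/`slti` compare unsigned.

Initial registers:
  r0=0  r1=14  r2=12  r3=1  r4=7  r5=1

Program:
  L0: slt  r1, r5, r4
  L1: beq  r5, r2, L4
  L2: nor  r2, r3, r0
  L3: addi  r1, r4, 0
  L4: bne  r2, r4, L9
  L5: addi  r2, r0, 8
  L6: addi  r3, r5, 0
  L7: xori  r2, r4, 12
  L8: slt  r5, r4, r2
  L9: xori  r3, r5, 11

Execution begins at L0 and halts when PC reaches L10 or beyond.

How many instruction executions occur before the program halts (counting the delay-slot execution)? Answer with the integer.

7

  step pc=0: slt  r1, r5, r4  regs=(0,1,12,1,7,1)
  step pc=1: beq  r5, r2, L4  cond=F  regs=(0,1,12,1,7,1)
  step pc=2: nor  r2, r3, r0  regs=(0,1,65534,1,7,1)
  step pc=3: addi  r1, r4, 0  regs=(0,7,65534,1,7,1)
  step pc=4: bne  r2, r4, L9  cond=T  regs=(0,7,65534,1,7,1)
  step pc=5: addi  r2, r0, 8  regs=(0,7,8,1,7,1)
  step pc=9: xori  r3, r5, 11  regs=(0,7,8,10,7,1)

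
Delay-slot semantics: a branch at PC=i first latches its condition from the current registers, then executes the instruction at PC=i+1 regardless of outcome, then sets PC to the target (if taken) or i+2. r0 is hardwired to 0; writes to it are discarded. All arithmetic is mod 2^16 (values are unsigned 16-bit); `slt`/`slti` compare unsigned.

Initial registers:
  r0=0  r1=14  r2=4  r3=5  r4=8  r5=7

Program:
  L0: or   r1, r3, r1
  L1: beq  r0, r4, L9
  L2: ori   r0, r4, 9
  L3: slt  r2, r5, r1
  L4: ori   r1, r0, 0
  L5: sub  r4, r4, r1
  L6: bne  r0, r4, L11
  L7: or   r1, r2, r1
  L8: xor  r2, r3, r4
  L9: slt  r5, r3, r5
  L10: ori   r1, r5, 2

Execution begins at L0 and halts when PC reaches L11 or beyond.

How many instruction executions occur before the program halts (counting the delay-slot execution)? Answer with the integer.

PC=0  or   r1, r3, r1        | r0=0 r1=15 r2=4 r3=5 r4=8 r5=7
PC=1  beq  r0, r4, L9        | r0=0 r1=15 r2=4 r3=5 r4=8 r5=7  [not taken]
PC=2  ori   r0, r4, 9        | r0=0 r1=15 r2=4 r3=5 r4=8 r5=7
PC=3  slt  r2, r5, r1        | r0=0 r1=15 r2=1 r3=5 r4=8 r5=7
PC=4  ori   r1, r0, 0        | r0=0 r1=0 r2=1 r3=5 r4=8 r5=7
PC=5  sub  r4, r4, r1        | r0=0 r1=0 r2=1 r3=5 r4=8 r5=7
PC=6  bne  r0, r4, L11       | r0=0 r1=0 r2=1 r3=5 r4=8 r5=7  [TAKEN]
PC=7  or   r1, r2, r1        | r0=0 r1=1 r2=1 r3=5 r4=8 r5=7

8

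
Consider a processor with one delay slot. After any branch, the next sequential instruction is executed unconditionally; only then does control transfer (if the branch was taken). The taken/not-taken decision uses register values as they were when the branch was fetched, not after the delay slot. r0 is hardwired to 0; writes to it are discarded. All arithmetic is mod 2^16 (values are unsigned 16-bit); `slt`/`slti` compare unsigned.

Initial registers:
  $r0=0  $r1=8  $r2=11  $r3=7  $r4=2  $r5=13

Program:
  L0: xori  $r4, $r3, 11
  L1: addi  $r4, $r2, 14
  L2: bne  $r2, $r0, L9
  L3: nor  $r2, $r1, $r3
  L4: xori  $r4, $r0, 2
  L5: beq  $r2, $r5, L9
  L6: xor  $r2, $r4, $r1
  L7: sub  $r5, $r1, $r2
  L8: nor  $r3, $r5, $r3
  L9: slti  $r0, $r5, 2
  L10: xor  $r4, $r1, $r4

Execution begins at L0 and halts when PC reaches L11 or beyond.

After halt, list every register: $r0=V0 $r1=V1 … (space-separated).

[0] xori  $r4, $r3, 11  →  {$r0:0, $r1:8, $r2:11, $r3:7, $r4:12, $r5:13}
[1] addi  $r4, $r2, 14  →  {$r0:0, $r1:8, $r2:11, $r3:7, $r4:25, $r5:13}
[2] bne  $r2, $r0, L9  →  {$r0:0, $r1:8, $r2:11, $r3:7, $r4:25, $r5:13}  ⟨branch taken⟩
[3] nor  $r2, $r1, $r3  →  {$r0:0, $r1:8, $r2:65520, $r3:7, $r4:25, $r5:13}
[9] slti  $r0, $r5, 2  →  {$r0:0, $r1:8, $r2:65520, $r3:7, $r4:25, $r5:13}
[10] xor  $r4, $r1, $r4  →  {$r0:0, $r1:8, $r2:65520, $r3:7, $r4:17, $r5:13}

$r0=0 $r1=8 $r2=65520 $r3=7 $r4=17 $r5=13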